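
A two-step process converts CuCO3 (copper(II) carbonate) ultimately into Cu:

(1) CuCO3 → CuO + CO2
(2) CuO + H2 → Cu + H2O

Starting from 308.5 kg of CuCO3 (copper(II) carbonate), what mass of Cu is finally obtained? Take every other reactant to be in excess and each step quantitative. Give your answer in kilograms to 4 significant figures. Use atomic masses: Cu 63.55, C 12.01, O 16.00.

M(CuCO3) = 63.55 + 12.01 + 3(16.00) = 123.56 g/mol.
M(Cu) = 63.55 g/mol.
308.5 kg = 308500 g.
n(CuCO3) = 308500 / 123.56 = 2496.8 mol.
Step 1 gives a 1:1 ratio of CuCO3 to CuO, so n(CuO) = 2496.8 mol.
In step 2 the CuO:Cu ratio is 1:1, so n(Cu) = 2496.8 mol.
Mass of Cu = 2496.8 × 63.55 = 158670 g = 158.7 kg.

158.7 kg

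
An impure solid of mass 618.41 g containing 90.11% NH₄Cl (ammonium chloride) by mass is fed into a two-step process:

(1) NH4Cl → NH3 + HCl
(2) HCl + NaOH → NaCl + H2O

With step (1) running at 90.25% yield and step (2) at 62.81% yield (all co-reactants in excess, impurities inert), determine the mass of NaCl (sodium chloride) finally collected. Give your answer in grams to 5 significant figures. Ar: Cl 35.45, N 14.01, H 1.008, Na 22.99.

345.10 g

Pure NH4Cl = 618.41 × 0.9011 = 557.249 g.
M(NH4Cl) = 14.01 + 4(1.008) + 35.45 = 53.492 g/mol.
M(NaCl) = 22.99 + 35.45 = 58.44 g/mol.
n(NH4Cl) = 557.249 / 53.492 = 10.4174 mol.
Step 1 (NH4Cl:HCl = 1:1): theoretical n(HCl) = 10.4174 mol; at 90.25% yield, n(HCl) = 9.40173 mol.
Step 2 (HCl:NaCl = 1:1): theoretical n(NaCl) = 9.40173 mol, so theoretical mass = 9.40173 × 58.44 = 549.437 g.
At 62.81% yield, actual mass of NaCl = 549.437 × 0.6281 = 345.102 g.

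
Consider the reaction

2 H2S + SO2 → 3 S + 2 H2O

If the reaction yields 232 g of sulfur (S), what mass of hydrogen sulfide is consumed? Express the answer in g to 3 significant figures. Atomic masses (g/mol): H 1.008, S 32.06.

164 g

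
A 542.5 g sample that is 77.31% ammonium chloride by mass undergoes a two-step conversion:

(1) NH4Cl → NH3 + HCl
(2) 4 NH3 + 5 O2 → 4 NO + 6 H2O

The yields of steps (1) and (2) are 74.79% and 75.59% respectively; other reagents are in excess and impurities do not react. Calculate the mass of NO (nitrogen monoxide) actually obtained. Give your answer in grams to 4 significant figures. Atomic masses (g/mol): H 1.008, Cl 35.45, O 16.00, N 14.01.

Pure NH4Cl = 542.5 × 0.7731 = 419.41 g.
M(NH4Cl) = 14.01 + 4(1.008) + 35.45 = 53.492 g/mol.
M(NO) = 14.01 + 16.00 = 30.01 g/mol.
n(NH4Cl) = 419.41 / 53.492 = 7.8406 mol.
Step 1 (NH4Cl:NH3 = 1:1): theoretical n(NH3) = 7.8406 mol; at 74.79% yield, n(NH3) = 5.8639 mol.
Step 2 (NH3:NO = 4:4): theoretical n(NO) = 5.8639 mol, so theoretical mass = 5.8639 × 30.01 = 175.98 g.
At 75.59% yield, actual mass of NO = 175.98 × 0.7559 = 133.02 g.

133.0 g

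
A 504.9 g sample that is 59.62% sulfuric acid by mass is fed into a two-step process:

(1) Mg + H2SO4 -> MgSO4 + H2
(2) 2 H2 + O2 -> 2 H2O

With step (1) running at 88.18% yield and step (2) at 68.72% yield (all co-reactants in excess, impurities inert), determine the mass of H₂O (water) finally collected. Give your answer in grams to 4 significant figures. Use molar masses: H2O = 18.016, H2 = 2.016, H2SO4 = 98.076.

Pure H2SO4 = 504.9 × 0.5962 = 301.02 g.
n(H2SO4) = 301.02 / 98.076 = 3.0693 mol.
Step 1 (H2SO4:H2 = 1:1): theoretical n(H2) = 3.0693 mol; at 88.18% yield, n(H2) = 2.7065 mol.
Step 2 (H2:H2O = 2:2): theoretical n(H2O) = 2.7065 mol, so theoretical mass = 2.7065 × 18.016 = 48.760 g.
At 68.72% yield, actual mass of H2O = 48.760 × 0.6872 = 33.508 g.

33.51 g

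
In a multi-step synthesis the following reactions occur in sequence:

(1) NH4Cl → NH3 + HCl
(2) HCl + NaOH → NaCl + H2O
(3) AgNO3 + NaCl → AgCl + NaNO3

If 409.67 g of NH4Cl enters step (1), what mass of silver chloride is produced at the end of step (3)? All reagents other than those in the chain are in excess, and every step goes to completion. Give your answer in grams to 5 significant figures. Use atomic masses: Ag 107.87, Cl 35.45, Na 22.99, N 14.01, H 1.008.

M(NH4Cl) = 14.01 + 4(1.008) + 35.45 = 53.492 g/mol.
M(AgCl) = 107.87 + 35.45 = 143.32 g/mol.
n(NH4Cl) = 409.67 / 53.492 = 7.65853 mol.
Reaction (1): NH4Cl→HCl ratio 1:1 ⇒ n(HCl) = 7.65853 mol.
Reaction (2): HCl→NaCl ratio 1:1 ⇒ n(NaCl) = 7.65853 mol.
Reaction (3): NaCl→AgCl ratio 1:1 ⇒ n(AgCl) = 7.65853 mol.
Mass of AgCl = 7.65853 × 143.32 = 1097.62 g.

1097.6 g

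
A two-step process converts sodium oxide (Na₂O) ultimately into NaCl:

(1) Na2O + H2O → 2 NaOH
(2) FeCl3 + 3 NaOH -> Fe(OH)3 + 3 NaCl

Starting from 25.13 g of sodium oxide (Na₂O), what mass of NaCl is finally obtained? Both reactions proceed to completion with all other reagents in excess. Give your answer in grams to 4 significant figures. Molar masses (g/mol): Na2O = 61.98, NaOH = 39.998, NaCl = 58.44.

n(Na2O) = 25.130 / 61.98 = 0.40545 mol.
Step 1 gives a 1:2 ratio of Na2O to NaOH, so n(NaOH) = 0.81091 mol.
In step 2 the NaOH:NaCl ratio is 3:3, so n(NaCl) = 0.81091 mol.
Mass of NaCl = 0.81091 × 58.44 = 47.389 g.

47.39 g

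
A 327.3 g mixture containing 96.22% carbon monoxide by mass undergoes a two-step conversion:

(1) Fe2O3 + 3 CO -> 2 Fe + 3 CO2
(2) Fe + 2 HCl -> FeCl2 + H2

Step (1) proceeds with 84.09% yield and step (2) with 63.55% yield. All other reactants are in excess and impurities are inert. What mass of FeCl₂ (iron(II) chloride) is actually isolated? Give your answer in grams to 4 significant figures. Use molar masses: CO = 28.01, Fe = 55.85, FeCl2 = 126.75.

507.7 g

Pure CO = 327.3 × 0.9622 = 314.93 g.
n(CO) = 314.93 / 28.01 = 11.243 mol.
Step 1 (CO:Fe = 3:2): theoretical n(Fe) = 7.4956 mol; at 84.09% yield, n(Fe) = 6.3031 mol.
Step 2 (Fe:FeCl2 = 1:1): theoretical n(FeCl2) = 6.3031 mol, so theoretical mass = 6.3031 × 126.75 = 798.91 g.
At 63.55% yield, actual mass of FeCl2 = 798.91 × 0.6355 = 507.71 g.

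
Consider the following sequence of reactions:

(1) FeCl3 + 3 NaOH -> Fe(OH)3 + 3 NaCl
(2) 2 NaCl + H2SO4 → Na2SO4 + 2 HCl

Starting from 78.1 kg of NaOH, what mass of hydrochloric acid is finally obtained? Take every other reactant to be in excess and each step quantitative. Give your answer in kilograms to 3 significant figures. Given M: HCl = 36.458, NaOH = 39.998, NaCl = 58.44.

78.1 kg = 78100 g.
n(NaOH) = 78100 / 39.998 = 1953 mol.
Step 1 gives a 3:3 ratio of NaOH to NaCl, so n(NaCl) = 1953 mol.
In step 2 the NaCl:HCl ratio is 2:2, so n(HCl) = 1953 mol.
Mass of HCl = 1953 × 36.458 = 71190 g = 71.2 kg.

71.2 kg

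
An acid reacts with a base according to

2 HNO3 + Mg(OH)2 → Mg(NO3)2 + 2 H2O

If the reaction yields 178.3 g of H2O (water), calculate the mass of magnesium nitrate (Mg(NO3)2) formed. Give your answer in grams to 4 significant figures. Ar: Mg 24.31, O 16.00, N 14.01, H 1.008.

M(H2O) = 2(1.008) + 16.00 = 18.016 g/mol.
M(Mg(NO3)2) = 24.31 + 2(14.01) + 6(16.00) = 148.33 g/mol.
n(H2O) = 178.30 g / 18.016 g/mol = 9.8968 mol.
From the equation the H2O:Mg(NO3)2 mole ratio is 2:1, so n(Mg(NO3)2) = 9.8968 × 1/2 = 4.9484 mol.
Mass of Mg(NO3)2 = 4.9484 mol × 148.33 g/mol = 733.99 g.

734.0 g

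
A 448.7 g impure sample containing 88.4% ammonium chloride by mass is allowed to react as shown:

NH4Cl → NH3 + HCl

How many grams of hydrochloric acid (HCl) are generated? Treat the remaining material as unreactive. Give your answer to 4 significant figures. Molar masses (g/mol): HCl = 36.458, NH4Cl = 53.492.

270.3 g

Mass of pure NH4Cl = 448.7 g × 0.884 = 396.65 g.
n(NH4Cl) = 396.65 g / 53.492 g/mol = 7.4151 mol.
From the equation the NH4Cl:HCl mole ratio is 1:1, so n(HCl) = 7.4151 × 1/1 = 7.4151 mol.
Mass of HCl = 7.4151 mol × 36.458 g/mol = 270.34 g.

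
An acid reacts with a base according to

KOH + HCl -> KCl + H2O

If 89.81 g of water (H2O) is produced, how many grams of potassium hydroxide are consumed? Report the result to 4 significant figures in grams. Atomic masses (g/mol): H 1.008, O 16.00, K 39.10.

279.7 g

M(H2O) = 2(1.008) + 16.00 = 18.016 g/mol.
M(KOH) = 39.10 + 16.00 + 1.008 = 56.108 g/mol.
n(H2O) = 89.810 g / 18.016 g/mol = 4.9850 mol.
From the equation the H2O:KOH mole ratio is 1:1, so n(KOH) = 4.9850 × 1/1 = 4.9850 mol.
Mass of KOH = 4.9850 mol × 56.108 g/mol = 279.70 g.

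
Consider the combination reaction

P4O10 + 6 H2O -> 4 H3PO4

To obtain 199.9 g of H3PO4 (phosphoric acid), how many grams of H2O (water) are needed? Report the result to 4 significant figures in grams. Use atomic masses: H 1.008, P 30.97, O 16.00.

M(H3PO4) = 3(1.008) + 30.97 + 4(16.00) = 97.994 g/mol.
M(H2O) = 2(1.008) + 16.00 = 18.016 g/mol.
n(H3PO4) = 199.90 g / 97.994 g/mol = 2.0399 mol.
From the equation the H3PO4:H2O mole ratio is 4:6, so n(H2O) = 2.0399 × 6/4 = 3.0599 mol.
Mass of H2O = 3.0599 mol × 18.016 g/mol = 55.127 g.

55.13 g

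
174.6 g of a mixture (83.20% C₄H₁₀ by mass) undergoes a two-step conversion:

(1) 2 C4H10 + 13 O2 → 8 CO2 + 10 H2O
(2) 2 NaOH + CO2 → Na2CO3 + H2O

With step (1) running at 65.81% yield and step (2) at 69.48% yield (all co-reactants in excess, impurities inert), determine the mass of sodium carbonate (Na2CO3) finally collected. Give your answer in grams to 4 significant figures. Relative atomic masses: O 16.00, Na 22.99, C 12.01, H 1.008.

484.5 g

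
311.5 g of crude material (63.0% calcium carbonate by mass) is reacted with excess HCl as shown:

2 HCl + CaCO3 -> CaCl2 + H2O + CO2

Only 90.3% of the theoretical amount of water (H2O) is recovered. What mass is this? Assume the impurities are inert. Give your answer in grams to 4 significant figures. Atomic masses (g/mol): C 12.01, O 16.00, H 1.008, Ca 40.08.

31.90 g

Pure CaCO3 available = 311.5 g × 0.630 = 196.25 g.
M(CaCO3) = 40.08 + 12.01 + 3(16.00) = 100.09 g/mol.
M(H2O) = 2(1.008) + 16.00 = 18.016 g/mol.
n(CaCO3) = 196.25 g / 100.09 g/mol = 1.9607 mol.
From the equation the CaCO3:H2O mole ratio is 1:1, so n(H2O) = 1.9607 × 1/1 = 1.9607 mol.
Mass of H2O = 1.9607 mol × 18.016 g/mol = 35.324 g.
Actual mass collected = 35.324 g × 0.903 = 31.897 g.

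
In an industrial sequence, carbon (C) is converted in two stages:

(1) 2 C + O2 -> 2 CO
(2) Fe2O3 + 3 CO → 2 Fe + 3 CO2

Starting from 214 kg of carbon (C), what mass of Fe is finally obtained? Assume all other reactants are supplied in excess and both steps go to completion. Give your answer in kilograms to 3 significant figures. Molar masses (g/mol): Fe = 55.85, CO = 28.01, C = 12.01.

214 kg = 214000 g.
n(C) = 214000 / 12.01 = 17820 mol.
Step 1 gives a 2:2 ratio of C to CO, so n(CO) = 17820 mol.
In step 2 the CO:Fe ratio is 3:2, so n(Fe) = 11880 mol.
Mass of Fe = 11880 × 55.85 = 663400 g = 663 kg.

663 kg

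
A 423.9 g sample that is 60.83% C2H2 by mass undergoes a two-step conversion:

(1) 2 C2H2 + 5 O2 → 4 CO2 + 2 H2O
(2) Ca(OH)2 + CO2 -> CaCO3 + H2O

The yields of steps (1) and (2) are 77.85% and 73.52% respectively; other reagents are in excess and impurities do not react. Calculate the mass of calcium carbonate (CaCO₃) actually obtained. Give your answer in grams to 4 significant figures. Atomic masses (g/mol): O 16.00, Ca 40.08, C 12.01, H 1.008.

1135 g

Pure C2H2 = 423.9 × 0.6083 = 257.86 g.
M(C2H2) = 2(12.01) + 2(1.008) = 26.036 g/mol.
M(CaCO3) = 40.08 + 12.01 + 3(16.00) = 100.09 g/mol.
n(C2H2) = 257.86 / 26.036 = 9.9039 mol.
Step 1 (C2H2:CO2 = 2:4): theoretical n(CO2) = 19.808 mol; at 77.85% yield, n(CO2) = 15.420 mol.
Step 2 (CO2:CaCO3 = 1:1): theoretical n(CaCO3) = 15.420 mol, so theoretical mass = 15.420 × 100.09 = 1543.4 g.
At 73.52% yield, actual mass of CaCO3 = 1543.4 × 0.7352 = 1134.7 g.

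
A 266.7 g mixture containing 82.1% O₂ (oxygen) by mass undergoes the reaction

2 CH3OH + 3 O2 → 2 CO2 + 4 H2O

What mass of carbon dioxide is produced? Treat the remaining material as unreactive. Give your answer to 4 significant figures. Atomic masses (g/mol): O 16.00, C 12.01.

200.8 g

Mass of pure O2 = 266.7 g × 0.821 = 218.96 g.
M(O2) = 2(16.00) = 32.00 g/mol.
M(CO2) = 12.01 + 2(16.00) = 44.01 g/mol.
n(O2) = 218.96 g / 32.00 g/mol = 6.8425 mol.
From the equation the O2:CO2 mole ratio is 3:2, so n(CO2) = 6.8425 × 2/3 = 4.5617 mol.
Mass of CO2 = 4.5617 mol × 44.01 g/mol = 200.76 g.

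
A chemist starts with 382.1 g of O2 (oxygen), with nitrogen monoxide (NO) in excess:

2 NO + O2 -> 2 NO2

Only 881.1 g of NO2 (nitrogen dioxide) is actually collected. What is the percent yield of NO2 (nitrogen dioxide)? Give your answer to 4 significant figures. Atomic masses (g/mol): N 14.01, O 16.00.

80.19 %

M(O2) = 2(16.00) = 32.00 g/mol.
M(NO2) = 14.01 + 2(16.00) = 46.01 g/mol.
n(O2) = 382.10 g / 32.00 g/mol = 11.941 mol.
From the equation the O2:NO2 mole ratio is 1:2, so n(NO2) = 11.941 × 2/1 = 23.881 mol.
Mass of NO2 = 23.881 mol × 46.01 g/mol = 1098.8 g.
This is the theoretical yield. Percent yield = 881.1 g / 1098.8 g × 100% = 80.189%.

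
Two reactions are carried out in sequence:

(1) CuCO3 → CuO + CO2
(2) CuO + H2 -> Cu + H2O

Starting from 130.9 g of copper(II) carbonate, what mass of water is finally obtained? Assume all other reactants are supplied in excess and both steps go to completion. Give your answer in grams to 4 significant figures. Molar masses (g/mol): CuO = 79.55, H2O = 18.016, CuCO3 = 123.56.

n(CuCO3) = 130.90 / 123.56 = 1.0594 mol.
Step 1 gives a 1:1 ratio of CuCO3 to CuO, so n(CuO) = 1.0594 mol.
In step 2 the CuO:H2O ratio is 1:1, so n(H2O) = 1.0594 mol.
Mass of H2O = 1.0594 × 18.016 = 19.086 g.

19.09 g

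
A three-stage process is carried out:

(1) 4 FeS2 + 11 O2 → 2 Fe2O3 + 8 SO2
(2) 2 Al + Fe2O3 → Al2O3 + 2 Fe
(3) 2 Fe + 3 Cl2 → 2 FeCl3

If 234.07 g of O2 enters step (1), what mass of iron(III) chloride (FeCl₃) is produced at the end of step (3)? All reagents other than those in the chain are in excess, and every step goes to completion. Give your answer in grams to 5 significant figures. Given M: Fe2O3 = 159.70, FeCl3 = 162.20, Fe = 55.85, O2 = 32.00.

n(O2) = 234.07 / 32.00 = 7.31469 mol.
Reaction (1): O2→Fe2O3 ratio 11:2 ⇒ n(Fe2O3) = 1.32994 mol.
Reaction (2): Fe2O3→Fe ratio 1:2 ⇒ n(Fe) = 2.65989 mol.
Reaction (3): Fe→FeCl3 ratio 2:2 ⇒ n(FeCl3) = 2.65989 mol.
Mass of FeCl3 = 2.65989 × 162.20 = 431.434 g.

431.43 g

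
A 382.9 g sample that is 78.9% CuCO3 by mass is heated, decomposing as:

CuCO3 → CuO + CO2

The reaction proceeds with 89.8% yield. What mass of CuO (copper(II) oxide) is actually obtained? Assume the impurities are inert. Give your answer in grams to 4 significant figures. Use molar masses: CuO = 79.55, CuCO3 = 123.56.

Pure CuCO3 available = 382.9 g × 0.789 = 302.11 g.
n(CuCO3) = 302.11 g / 123.56 g/mol = 2.4450 mol.
From the equation the CuCO3:CuO mole ratio is 1:1, so n(CuO) = 2.4450 × 1/1 = 2.4450 mol.
Mass of CuO = 2.4450 mol × 79.55 g/mol = 194.50 g.
Actual mass collected = 194.50 g × 0.898 = 174.66 g.

174.7 g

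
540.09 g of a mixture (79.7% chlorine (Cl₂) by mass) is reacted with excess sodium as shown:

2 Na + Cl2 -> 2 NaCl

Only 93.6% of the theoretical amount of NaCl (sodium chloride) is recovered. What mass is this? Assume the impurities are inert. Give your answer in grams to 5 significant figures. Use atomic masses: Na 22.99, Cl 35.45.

Pure Cl2 available = 540.09 g × 0.797 = 430.452 g.
M(Cl2) = 2(35.45) = 70.90 g/mol.
M(NaCl) = 22.99 + 35.45 = 58.44 g/mol.
n(Cl2) = 430.452 g / 70.90 g/mol = 6.07125 mol.
From the equation the Cl2:NaCl mole ratio is 1:2, so n(NaCl) = 6.07125 × 2/1 = 12.1425 mol.
Mass of NaCl = 12.1425 mol × 58.44 g/mol = 709.608 g.
Actual mass collected = 709.608 g × 0.936 = 664.193 g.

664.19 g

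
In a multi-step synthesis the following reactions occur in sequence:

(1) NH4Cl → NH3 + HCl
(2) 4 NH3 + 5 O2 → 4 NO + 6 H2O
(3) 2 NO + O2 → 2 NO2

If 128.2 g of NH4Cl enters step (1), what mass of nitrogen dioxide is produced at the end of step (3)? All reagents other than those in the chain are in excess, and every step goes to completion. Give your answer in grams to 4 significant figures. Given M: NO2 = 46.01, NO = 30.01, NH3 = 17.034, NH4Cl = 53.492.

n(NH4Cl) = 128.2 / 53.492 = 2.3966 mol.
Reaction (1): NH4Cl→NH3 ratio 1:1 ⇒ n(NH3) = 2.3966 mol.
Reaction (2): NH3→NO ratio 4:4 ⇒ n(NO) = 2.3966 mol.
Reaction (3): NO→NO2 ratio 2:2 ⇒ n(NO2) = 2.3966 mol.
Mass of NO2 = 2.3966 × 46.01 = 110.27 g.

110.3 g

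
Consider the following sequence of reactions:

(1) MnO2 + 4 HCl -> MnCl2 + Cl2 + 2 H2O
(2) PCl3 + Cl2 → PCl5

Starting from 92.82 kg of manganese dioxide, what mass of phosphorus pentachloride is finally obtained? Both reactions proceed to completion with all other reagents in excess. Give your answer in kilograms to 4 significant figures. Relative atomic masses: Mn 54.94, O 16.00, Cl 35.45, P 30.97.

M(MnO2) = 54.94 + 2(16.00) = 86.94 g/mol.
M(PCl5) = 30.97 + 5(35.45) = 208.22 g/mol.
92.82 kg = 92820 g.
n(MnO2) = 92820 / 86.94 = 1067.6 mol.
Step 1 gives a 1:1 ratio of MnO2 to Cl2, so n(Cl2) = 1067.6 mol.
In step 2 the Cl2:PCl5 ratio is 1:1, so n(PCl5) = 1067.6 mol.
Mass of PCl5 = 1067.6 × 208.22 = 222300 g = 222.3 kg.

222.3 kg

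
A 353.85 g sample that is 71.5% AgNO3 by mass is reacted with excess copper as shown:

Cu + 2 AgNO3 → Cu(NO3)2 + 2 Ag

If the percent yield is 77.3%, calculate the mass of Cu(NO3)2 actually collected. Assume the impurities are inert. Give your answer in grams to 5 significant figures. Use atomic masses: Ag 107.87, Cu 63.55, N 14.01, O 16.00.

Pure AgNO3 available = 353.85 g × 0.715 = 253.003 g.
M(AgNO3) = 107.87 + 14.01 + 3(16.00) = 169.88 g/mol.
M(Cu(NO3)2) = 63.55 + 2(14.01) + 6(16.00) = 187.57 g/mol.
n(AgNO3) = 253.003 g / 169.88 g/mol = 1.48930 mol.
From the equation the AgNO3:Cu(NO3)2 mole ratio is 2:1, so n(Cu(NO3)2) = 1.48930 × 1/2 = 0.744651 mol.
Mass of Cu(NO3)2 = 0.744651 mol × 187.57 g/mol = 139.674 g.
Actual mass collected = 139.674 g × 0.773 = 107.968 g.

107.97 g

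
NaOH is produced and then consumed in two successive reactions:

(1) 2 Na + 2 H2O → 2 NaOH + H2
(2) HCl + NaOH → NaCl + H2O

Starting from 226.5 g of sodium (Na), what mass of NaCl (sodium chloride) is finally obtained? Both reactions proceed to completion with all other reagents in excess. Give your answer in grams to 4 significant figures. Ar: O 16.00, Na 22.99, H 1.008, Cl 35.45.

M(Na) = 22.99 g/mol.
M(NaCl) = 22.99 + 35.45 = 58.44 g/mol.
n(Na) = 226.50 / 22.99 = 9.8521 mol.
Step 1 gives a 2:2 ratio of Na to NaOH, so n(NaOH) = 9.8521 mol.
In step 2 the NaOH:NaCl ratio is 1:1, so n(NaCl) = 9.8521 mol.
Mass of NaCl = 9.8521 × 58.44 = 575.76 g.

575.8 g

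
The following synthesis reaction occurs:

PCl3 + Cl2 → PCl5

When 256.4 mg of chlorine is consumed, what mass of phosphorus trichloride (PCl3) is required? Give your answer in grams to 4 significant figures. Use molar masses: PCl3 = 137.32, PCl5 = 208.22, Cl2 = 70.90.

0.4966 g

Convert: 256.4 mg = 0.25640 g.
n(Cl2) = 0.25640 g / 70.90 g/mol = 0.0036164 mol.
From the equation the Cl2:PCl3 mole ratio is 1:1, so n(PCl3) = 0.0036164 × 1/1 = 0.0036164 mol.
Mass of PCl3 = 0.0036164 mol × 137.32 g/mol = 0.49660 g.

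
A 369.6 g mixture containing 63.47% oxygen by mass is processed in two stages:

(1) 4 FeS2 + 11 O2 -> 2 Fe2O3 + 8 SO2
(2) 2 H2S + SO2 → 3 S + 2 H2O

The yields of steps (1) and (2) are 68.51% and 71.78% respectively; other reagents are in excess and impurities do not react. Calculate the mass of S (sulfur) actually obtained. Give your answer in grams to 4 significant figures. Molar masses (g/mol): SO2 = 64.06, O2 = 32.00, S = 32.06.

Pure O2 = 369.6 × 0.6347 = 234.59 g.
n(O2) = 234.59 / 32.00 = 7.3308 mol.
Step 1 (O2:SO2 = 11:8): theoretical n(SO2) = 5.3315 mol; at 68.51% yield, n(SO2) = 3.6526 mol.
Step 2 (SO2:S = 1:3): theoretical n(S) = 10.958 mol, so theoretical mass = 10.958 × 32.06 = 351.31 g.
At 71.78% yield, actual mass of S = 351.31 × 0.7178 = 252.17 g.

252.2 g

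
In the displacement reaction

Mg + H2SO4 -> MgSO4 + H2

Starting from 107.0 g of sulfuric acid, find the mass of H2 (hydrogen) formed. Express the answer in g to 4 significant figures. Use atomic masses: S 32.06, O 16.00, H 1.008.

M(H2SO4) = 2(1.008) + 32.06 + 4(16.00) = 98.076 g/mol.
M(H2) = 2(1.008) = 2.016 g/mol.
n(H2SO4) = 107.00 g / 98.076 g/mol = 1.0910 mol.
From the equation the H2SO4:H2 mole ratio is 1:1, so n(H2) = 1.0910 × 1/1 = 1.0910 mol.
Mass of H2 = 1.0910 mol × 2.016 g/mol = 2.1994 g.

2.199 g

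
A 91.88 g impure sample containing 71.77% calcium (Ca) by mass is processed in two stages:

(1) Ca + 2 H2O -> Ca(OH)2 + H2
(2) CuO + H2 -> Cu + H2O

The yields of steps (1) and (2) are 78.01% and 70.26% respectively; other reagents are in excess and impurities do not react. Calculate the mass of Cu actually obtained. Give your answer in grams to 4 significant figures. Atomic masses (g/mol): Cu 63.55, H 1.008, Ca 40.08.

Pure Ca = 91.88 × 0.7177 = 65.942 g.
M(Ca) = 40.08 g/mol.
M(Cu) = 63.55 g/mol.
n(Ca) = 65.942 / 40.08 = 1.6453 mol.
Step 1 (Ca:H2 = 1:1): theoretical n(H2) = 1.6453 mol; at 78.01% yield, n(H2) = 1.2835 mol.
Step 2 (H2:Cu = 1:1): theoretical n(Cu) = 1.2835 mol, so theoretical mass = 1.2835 × 63.55 = 81.565 g.
At 70.26% yield, actual mass of Cu = 81.565 × 0.7026 = 57.307 g.

57.31 g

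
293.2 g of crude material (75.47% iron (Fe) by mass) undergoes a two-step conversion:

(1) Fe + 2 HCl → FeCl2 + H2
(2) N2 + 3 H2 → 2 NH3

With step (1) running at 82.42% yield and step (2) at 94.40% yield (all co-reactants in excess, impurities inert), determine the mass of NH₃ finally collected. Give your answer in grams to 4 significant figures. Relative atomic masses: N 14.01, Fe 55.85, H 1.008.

Pure Fe = 293.2 × 0.7547 = 221.28 g.
M(Fe) = 55.85 g/mol.
M(NH3) = 14.01 + 3(1.008) = 17.034 g/mol.
n(Fe) = 221.28 / 55.85 = 3.9620 mol.
Step 1 (Fe:H2 = 1:1): theoretical n(H2) = 3.9620 mol; at 82.42% yield, n(H2) = 3.2655 mol.
Step 2 (H2:NH3 = 3:2): theoretical n(NH3) = 2.1770 mol, so theoretical mass = 2.1770 × 17.034 = 37.083 g.
At 94.40% yield, actual mass of NH3 = 37.083 × 0.9440 = 35.006 g.

35.01 g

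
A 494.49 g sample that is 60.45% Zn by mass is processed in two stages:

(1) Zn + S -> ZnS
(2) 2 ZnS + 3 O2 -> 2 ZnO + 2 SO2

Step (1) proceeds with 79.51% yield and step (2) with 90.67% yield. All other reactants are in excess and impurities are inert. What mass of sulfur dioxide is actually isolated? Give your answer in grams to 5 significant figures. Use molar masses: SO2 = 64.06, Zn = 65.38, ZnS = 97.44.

211.15 g

Pure Zn = 494.49 × 0.6045 = 298.919 g.
n(Zn) = 298.919 / 65.38 = 4.57203 mol.
Step 1 (Zn:ZnS = 1:1): theoretical n(ZnS) = 4.57203 mol; at 79.51% yield, n(ZnS) = 3.63522 mol.
Step 2 (ZnS:SO2 = 2:2): theoretical n(SO2) = 3.63522 mol, so theoretical mass = 3.63522 × 64.06 = 232.872 g.
At 90.67% yield, actual mass of SO2 = 232.872 × 0.9067 = 211.145 g.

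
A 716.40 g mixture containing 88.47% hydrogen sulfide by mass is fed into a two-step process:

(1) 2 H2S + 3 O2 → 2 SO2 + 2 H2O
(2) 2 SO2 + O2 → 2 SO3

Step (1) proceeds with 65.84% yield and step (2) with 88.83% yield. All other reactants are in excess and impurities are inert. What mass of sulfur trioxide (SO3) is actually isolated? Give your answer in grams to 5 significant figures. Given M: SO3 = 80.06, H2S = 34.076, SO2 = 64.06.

870.90 g

Pure H2S = 716.40 × 0.8847 = 633.799 g.
n(H2S) = 633.799 / 34.076 = 18.5996 mol.
Step 1 (H2S:SO2 = 2:2): theoretical n(SO2) = 18.5996 mol; at 65.84% yield, n(SO2) = 12.2460 mol.
Step 2 (SO2:SO3 = 2:2): theoretical n(SO3) = 12.2460 mol, so theoretical mass = 12.2460 × 80.06 = 980.412 g.
At 88.83% yield, actual mass of SO3 = 980.412 × 0.8883 = 870.900 g.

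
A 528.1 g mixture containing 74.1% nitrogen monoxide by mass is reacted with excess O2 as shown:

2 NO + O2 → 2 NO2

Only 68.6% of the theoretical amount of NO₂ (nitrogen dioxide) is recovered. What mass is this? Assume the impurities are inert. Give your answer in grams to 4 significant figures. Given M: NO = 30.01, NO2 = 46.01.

411.6 g

Pure NO available = 528.1 g × 0.741 = 391.32 g.
n(NO) = 391.32 g / 30.01 g/mol = 13.040 mol.
From the equation the NO:NO2 mole ratio is 2:2, so n(NO2) = 13.040 × 2/2 = 13.040 mol.
Mass of NO2 = 13.040 mol × 46.01 g/mol = 599.96 g.
Actual mass collected = 599.96 g × 0.686 = 411.57 g.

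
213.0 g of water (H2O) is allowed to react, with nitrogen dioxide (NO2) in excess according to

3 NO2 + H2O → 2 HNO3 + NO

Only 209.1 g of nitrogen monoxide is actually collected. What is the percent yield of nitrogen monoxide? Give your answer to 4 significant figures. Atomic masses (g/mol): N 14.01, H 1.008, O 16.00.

M(H2O) = 2(1.008) + 16.00 = 18.016 g/mol.
M(NO) = 14.01 + 16.00 = 30.01 g/mol.
n(H2O) = 213.00 g / 18.016 g/mol = 11.823 mol.
From the equation the H2O:NO mole ratio is 1:1, so n(NO) = 11.823 × 1/1 = 11.823 mol.
Mass of NO = 11.823 mol × 30.01 g/mol = 354.80 g.
This is the theoretical yield. Percent yield = 209.1 g / 354.80 g × 100% = 58.934%.

58.93 %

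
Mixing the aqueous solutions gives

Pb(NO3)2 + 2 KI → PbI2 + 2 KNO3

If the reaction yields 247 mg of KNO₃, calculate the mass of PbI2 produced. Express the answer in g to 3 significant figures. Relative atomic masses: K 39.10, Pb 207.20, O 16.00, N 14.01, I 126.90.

M(KNO3) = 39.10 + 14.01 + 3(16.00) = 101.11 g/mol.
M(PbI2) = 207.20 + 2(126.90) = 461.00 g/mol.
Convert: 247 mg = 0.2470 g.
n(KNO3) = 0.2470 g / 101.11 g/mol = 0.002443 mol.
From the equation the KNO3:PbI2 mole ratio is 2:1, so n(PbI2) = 0.002443 × 1/2 = 0.001221 mol.
Mass of PbI2 = 0.001221 mol × 461.00 g/mol = 0.5631 g.

0.563 g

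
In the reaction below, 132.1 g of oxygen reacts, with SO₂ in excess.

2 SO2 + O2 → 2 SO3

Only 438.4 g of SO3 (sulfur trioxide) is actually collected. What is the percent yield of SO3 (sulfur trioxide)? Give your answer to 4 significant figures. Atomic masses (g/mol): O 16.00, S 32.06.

66.32 %

M(O2) = 2(16.00) = 32.00 g/mol.
M(SO3) = 32.06 + 3(16.00) = 80.06 g/mol.
n(O2) = 132.10 g / 32.00 g/mol = 4.1281 mol.
From the equation the O2:SO3 mole ratio is 1:2, so n(SO3) = 4.1281 × 2/1 = 8.2562 mol.
Mass of SO3 = 8.2562 mol × 80.06 g/mol = 661.00 g.
This is the theoretical yield. Percent yield = 438.4 g / 661.00 g × 100% = 66.324%.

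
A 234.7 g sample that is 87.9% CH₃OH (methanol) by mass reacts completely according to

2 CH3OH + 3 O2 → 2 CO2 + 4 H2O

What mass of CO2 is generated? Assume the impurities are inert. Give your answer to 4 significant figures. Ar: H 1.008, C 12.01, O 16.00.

283.4 g

Mass of pure CH3OH = 234.7 g × 0.879 = 206.30 g.
M(CH3OH) = 12.01 + 4(1.008) + 16.00 = 32.042 g/mol.
M(CO2) = 12.01 + 2(16.00) = 44.01 g/mol.
n(CH3OH) = 206.30 g / 32.042 g/mol = 6.4385 mol.
From the equation the CH3OH:CO2 mole ratio is 2:2, so n(CO2) = 6.4385 × 2/2 = 6.4385 mol.
Mass of CO2 = 6.4385 mol × 44.01 g/mol = 283.36 g.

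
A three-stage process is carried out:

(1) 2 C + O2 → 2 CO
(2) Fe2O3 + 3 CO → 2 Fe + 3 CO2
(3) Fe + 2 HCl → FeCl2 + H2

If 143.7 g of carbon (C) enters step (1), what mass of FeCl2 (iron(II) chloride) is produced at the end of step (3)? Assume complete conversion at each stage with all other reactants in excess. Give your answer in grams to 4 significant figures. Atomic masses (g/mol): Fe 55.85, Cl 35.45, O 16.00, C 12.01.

1011 g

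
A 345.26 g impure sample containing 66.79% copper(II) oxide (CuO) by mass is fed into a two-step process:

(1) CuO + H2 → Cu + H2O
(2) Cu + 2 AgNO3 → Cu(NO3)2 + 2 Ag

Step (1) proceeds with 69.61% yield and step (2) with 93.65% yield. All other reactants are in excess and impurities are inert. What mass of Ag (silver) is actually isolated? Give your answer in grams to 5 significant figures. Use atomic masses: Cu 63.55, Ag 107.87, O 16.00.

407.69 g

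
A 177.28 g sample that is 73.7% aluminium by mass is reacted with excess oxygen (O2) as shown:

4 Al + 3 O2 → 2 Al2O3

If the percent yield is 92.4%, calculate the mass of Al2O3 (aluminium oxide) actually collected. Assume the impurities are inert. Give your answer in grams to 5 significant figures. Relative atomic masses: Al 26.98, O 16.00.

228.12 g

Pure Al available = 177.28 g × 0.737 = 130.655 g.
M(Al) = 26.98 g/mol.
M(Al2O3) = 2(26.98) + 3(16.00) = 101.96 g/mol.
n(Al) = 130.655 g / 26.98 g/mol = 4.84267 mol.
From the equation the Al:Al2O3 mole ratio is 4:2, so n(Al2O3) = 4.84267 × 2/4 = 2.42134 mol.
Mass of Al2O3 = 2.42134 mol × 101.96 g/mol = 246.880 g.
Actual mass collected = 246.880 g × 0.924 = 228.117 g.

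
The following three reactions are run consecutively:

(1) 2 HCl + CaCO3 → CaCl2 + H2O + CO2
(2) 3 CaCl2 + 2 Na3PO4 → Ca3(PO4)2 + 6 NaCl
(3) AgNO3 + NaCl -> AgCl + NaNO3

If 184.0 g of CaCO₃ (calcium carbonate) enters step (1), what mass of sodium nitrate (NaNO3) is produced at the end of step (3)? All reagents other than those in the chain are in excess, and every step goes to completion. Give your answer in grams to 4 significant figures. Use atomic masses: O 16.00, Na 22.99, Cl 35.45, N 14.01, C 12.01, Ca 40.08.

M(CaCO3) = 40.08 + 12.01 + 3(16.00) = 100.09 g/mol.
M(NaNO3) = 22.99 + 14.01 + 3(16.00) = 85.00 g/mol.
n(CaCO3) = 184.0 / 100.09 = 1.8383 mol.
Reaction (1): CaCO3→CaCl2 ratio 1:1 ⇒ n(CaCl2) = 1.8383 mol.
Reaction (2): CaCl2→NaCl ratio 3:6 ⇒ n(NaCl) = 3.6767 mol.
Reaction (3): NaCl→NaNO3 ratio 1:1 ⇒ n(NaNO3) = 3.6767 mol.
Mass of NaNO3 = 3.6767 × 85.00 = 312.52 g.

312.5 g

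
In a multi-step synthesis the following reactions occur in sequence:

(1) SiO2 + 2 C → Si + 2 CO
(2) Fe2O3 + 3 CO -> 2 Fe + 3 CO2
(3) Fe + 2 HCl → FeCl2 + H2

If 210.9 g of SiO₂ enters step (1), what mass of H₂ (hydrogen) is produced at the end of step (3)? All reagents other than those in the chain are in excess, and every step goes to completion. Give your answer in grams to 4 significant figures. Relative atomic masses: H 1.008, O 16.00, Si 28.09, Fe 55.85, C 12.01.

M(SiO2) = 28.09 + 2(16.00) = 60.09 g/mol.
M(H2) = 2(1.008) = 2.016 g/mol.
n(SiO2) = 210.9 / 60.09 = 3.5097 mol.
Reaction (1): SiO2→CO ratio 1:2 ⇒ n(CO) = 7.0195 mol.
Reaction (2): CO→Fe ratio 3:2 ⇒ n(Fe) = 4.6796 mol.
Reaction (3): Fe→H2 ratio 1:1 ⇒ n(H2) = 4.6796 mol.
Mass of H2 = 4.6796 × 2.016 = 9.4342 g.

9.434 g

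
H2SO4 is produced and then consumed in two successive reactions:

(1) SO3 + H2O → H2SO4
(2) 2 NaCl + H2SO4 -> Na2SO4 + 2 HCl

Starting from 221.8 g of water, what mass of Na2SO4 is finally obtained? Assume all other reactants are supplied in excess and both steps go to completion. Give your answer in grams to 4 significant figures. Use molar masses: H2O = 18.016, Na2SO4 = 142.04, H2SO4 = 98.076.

n(H2O) = 221.80 / 18.016 = 12.311 mol.
Step 1 gives a 1:1 ratio of H2O to H2SO4, so n(H2SO4) = 12.311 mol.
In step 2 the H2SO4:Na2SO4 ratio is 1:1, so n(Na2SO4) = 12.311 mol.
Mass of Na2SO4 = 12.311 × 142.04 = 1748.7 g.

1749 g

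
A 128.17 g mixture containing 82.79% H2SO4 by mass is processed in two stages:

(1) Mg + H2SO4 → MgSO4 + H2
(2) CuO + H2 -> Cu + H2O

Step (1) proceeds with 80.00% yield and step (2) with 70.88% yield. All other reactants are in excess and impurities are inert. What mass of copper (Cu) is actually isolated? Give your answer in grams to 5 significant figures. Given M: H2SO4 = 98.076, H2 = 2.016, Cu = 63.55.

Pure H2SO4 = 128.17 × 0.8279 = 106.112 g.
n(H2SO4) = 106.112 / 98.076 = 1.08194 mol.
Step 1 (H2SO4:H2 = 1:1): theoretical n(H2) = 1.08194 mol; at 80.00% yield, n(H2) = 0.865549 mol.
Step 2 (H2:Cu = 1:1): theoretical n(Cu) = 0.865549 mol, so theoretical mass = 0.865549 × 63.55 = 55.0056 g.
At 70.88% yield, actual mass of Cu = 55.0056 × 0.7088 = 38.9880 g.

38.988 g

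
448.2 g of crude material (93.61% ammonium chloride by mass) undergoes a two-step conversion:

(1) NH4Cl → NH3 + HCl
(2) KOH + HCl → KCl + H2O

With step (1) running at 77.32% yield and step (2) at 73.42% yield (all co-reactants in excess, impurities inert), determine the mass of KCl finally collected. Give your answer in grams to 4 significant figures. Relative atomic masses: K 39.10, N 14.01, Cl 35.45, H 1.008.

Pure NH4Cl = 448.2 × 0.9361 = 419.56 g.
M(NH4Cl) = 14.01 + 4(1.008) + 35.45 = 53.492 g/mol.
M(KCl) = 39.10 + 35.45 = 74.55 g/mol.
n(NH4Cl) = 419.56 / 53.492 = 7.8434 mol.
Step 1 (NH4Cl:HCl = 1:1): theoretical n(HCl) = 7.8434 mol; at 77.32% yield, n(HCl) = 6.0645 mol.
Step 2 (HCl:KCl = 1:1): theoretical n(KCl) = 6.0645 mol, so theoretical mass = 6.0645 × 74.55 = 452.11 g.
At 73.42% yield, actual mass of KCl = 452.11 × 0.7342 = 331.94 g.

331.9 g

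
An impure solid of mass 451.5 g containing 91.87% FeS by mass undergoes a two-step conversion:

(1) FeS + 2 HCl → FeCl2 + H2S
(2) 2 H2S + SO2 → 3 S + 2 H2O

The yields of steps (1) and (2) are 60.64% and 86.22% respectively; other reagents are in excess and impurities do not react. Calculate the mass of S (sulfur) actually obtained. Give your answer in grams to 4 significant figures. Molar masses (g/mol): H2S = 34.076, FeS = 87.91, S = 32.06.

Pure FeS = 451.5 × 0.9187 = 414.79 g.
n(FeS) = 414.79 / 87.91 = 4.7184 mol.
Step 1 (FeS:H2S = 1:1): theoretical n(H2S) = 4.7184 mol; at 60.64% yield, n(H2S) = 2.8612 mol.
Step 2 (H2S:S = 2:3): theoretical n(S) = 4.2918 mol, so theoretical mass = 4.2918 × 32.06 = 137.60 g.
At 86.22% yield, actual mass of S = 137.60 × 0.8622 = 118.64 g.

118.6 g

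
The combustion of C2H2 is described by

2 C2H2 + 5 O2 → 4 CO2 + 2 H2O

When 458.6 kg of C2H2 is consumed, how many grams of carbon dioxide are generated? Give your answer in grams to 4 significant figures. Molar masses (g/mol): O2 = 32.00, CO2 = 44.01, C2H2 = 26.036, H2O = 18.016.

1550000 g

Convert: 458.6 kg = 458600 g.
n(C2H2) = 458600 g / 26.036 g/mol = 17614 mol.
From the equation the C2H2:CO2 mole ratio is 2:4, so n(CO2) = 17614 × 4/2 = 35228 mol.
Mass of CO2 = 35228 mol × 44.01 g/mol = 1.5504 × 10^6 g.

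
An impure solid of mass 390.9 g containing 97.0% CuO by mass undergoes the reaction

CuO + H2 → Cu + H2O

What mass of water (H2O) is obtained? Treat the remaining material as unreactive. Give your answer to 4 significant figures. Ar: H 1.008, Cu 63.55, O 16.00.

85.87 g

Mass of pure CuO = 390.9 g × 0.970 = 379.17 g.
M(CuO) = 63.55 + 16.00 = 79.55 g/mol.
M(H2O) = 2(1.008) + 16.00 = 18.016 g/mol.
n(CuO) = 379.17 g / 79.55 g/mol = 4.7665 mol.
From the equation the CuO:H2O mole ratio is 1:1, so n(H2O) = 4.7665 × 1/1 = 4.7665 mol.
Mass of H2O = 4.7665 mol × 18.016 g/mol = 85.873 g.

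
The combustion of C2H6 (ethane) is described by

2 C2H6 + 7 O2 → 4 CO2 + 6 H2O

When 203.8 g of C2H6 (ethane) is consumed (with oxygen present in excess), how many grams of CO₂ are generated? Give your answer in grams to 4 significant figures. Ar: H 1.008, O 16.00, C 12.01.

596.6 g

M(C2H6) = 2(12.01) + 6(1.008) = 30.068 g/mol.
M(CO2) = 12.01 + 2(16.00) = 44.01 g/mol.
n(C2H6) = 203.80 g / 30.068 g/mol = 6.7780 mol.
From the equation the C2H6:CO2 mole ratio is 2:4, so n(CO2) = 6.7780 × 4/2 = 13.556 mol.
Mass of CO2 = 13.556 mol × 44.01 g/mol = 596.60 g.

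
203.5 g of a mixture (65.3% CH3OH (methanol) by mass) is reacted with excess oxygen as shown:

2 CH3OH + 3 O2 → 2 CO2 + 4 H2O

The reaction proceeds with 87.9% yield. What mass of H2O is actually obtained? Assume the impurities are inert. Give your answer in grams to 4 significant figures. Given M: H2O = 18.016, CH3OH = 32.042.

Pure CH3OH available = 203.5 g × 0.653 = 132.89 g.
n(CH3OH) = 132.89 g / 32.042 g/mol = 4.1472 mol.
From the equation the CH3OH:H2O mole ratio is 2:4, so n(H2O) = 4.1472 × 4/2 = 8.2945 mol.
Mass of H2O = 8.2945 mol × 18.016 g/mol = 149.43 g.
Actual mass collected = 149.43 g × 0.879 = 131.35 g.

131.4 g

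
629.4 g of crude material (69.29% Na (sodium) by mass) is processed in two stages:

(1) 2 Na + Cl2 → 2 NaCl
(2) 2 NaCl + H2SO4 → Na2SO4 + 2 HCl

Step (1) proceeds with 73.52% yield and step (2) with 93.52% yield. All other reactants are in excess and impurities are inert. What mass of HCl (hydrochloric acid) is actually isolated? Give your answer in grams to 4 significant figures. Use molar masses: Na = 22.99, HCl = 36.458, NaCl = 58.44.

Pure Na = 629.4 × 0.6929 = 436.11 g.
n(Na) = 436.11 / 22.99 = 18.970 mol.
Step 1 (Na:NaCl = 2:2): theoretical n(NaCl) = 18.970 mol; at 73.52% yield, n(NaCl) = 13.946 mol.
Step 2 (NaCl:HCl = 2:2): theoretical n(HCl) = 13.946 mol, so theoretical mass = 13.946 × 36.458 = 508.46 g.
At 93.52% yield, actual mass of HCl = 508.46 × 0.9352 = 475.51 g.

475.5 g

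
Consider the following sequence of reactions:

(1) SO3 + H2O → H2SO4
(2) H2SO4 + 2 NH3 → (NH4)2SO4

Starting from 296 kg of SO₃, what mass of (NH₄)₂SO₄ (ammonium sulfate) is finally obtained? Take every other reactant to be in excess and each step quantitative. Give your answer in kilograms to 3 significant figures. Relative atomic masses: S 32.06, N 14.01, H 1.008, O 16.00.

M(SO3) = 32.06 + 3(16.00) = 80.06 g/mol.
M((NH4)2SO4) = 2(14.01) + 8(1.008) + 32.06 + 4(16.00) = 132.144 g/mol.
296 kg = 296000 g.
n(SO3) = 296000 / 80.06 = 3697 mol.
Step 1 gives a 1:1 ratio of SO3 to H2SO4, so n(H2SO4) = 3697 mol.
In step 2 the H2SO4:(NH4)2SO4 ratio is 1:1, so n((NH4)2SO4) = 3697 mol.
Mass of (NH4)2SO4 = 3697 × 132.144 = 488600 g = 489 kg.

489 kg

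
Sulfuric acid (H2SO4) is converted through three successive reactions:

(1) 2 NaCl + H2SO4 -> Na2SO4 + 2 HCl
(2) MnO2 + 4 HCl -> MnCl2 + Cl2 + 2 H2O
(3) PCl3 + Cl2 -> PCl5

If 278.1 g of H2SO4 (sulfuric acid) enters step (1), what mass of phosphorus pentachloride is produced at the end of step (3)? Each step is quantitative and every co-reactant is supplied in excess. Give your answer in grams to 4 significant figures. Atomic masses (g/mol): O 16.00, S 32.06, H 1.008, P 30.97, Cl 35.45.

295.2 g

M(H2SO4) = 2(1.008) + 32.06 + 4(16.00) = 98.076 g/mol.
M(PCl5) = 30.97 + 5(35.45) = 208.22 g/mol.
n(H2SO4) = 278.1 / 98.076 = 2.8356 mol.
Reaction (1): H2SO4→HCl ratio 1:2 ⇒ n(HCl) = 5.6711 mol.
Reaction (2): HCl→Cl2 ratio 4:1 ⇒ n(Cl2) = 1.4178 mol.
Reaction (3): Cl2→PCl5 ratio 1:1 ⇒ n(PCl5) = 1.4178 mol.
Mass of PCl5 = 1.4178 × 208.22 = 295.21 g.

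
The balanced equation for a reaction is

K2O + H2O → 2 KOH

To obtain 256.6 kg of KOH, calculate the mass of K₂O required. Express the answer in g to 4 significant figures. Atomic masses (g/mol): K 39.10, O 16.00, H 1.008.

215400 g

M(KOH) = 39.10 + 16.00 + 1.008 = 56.108 g/mol.
M(K2O) = 2(39.10) + 16.00 = 94.20 g/mol.
Convert: 256.6 kg = 256600 g.
n(KOH) = 256600 g / 56.108 g/mol = 4573.3 mol.
From the equation the KOH:K2O mole ratio is 2:1, so n(K2O) = 4573.3 × 1/2 = 2286.7 mol.
Mass of K2O = 2286.7 mol × 94.20 g/mol = 215400 g.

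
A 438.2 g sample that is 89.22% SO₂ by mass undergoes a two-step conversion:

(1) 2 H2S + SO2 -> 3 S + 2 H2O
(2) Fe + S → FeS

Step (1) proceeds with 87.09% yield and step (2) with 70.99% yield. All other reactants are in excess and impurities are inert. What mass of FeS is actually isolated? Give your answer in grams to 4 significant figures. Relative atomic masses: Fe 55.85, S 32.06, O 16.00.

Pure SO2 = 438.2 × 0.8922 = 390.96 g.
M(SO2) = 32.06 + 2(16.00) = 64.06 g/mol.
M(FeS) = 55.85 + 32.06 = 87.91 g/mol.
n(SO2) = 390.96 / 64.06 = 6.1031 mol.
Step 1 (SO2:S = 1:3): theoretical n(S) = 18.309 mol; at 87.09% yield, n(S) = 15.945 mol.
Step 2 (S:FeS = 1:1): theoretical n(FeS) = 15.945 mol, so theoretical mass = 15.945 × 87.91 = 1401.8 g.
At 70.99% yield, actual mass of FeS = 1401.8 × 0.7099 = 995.11 g.

995.1 g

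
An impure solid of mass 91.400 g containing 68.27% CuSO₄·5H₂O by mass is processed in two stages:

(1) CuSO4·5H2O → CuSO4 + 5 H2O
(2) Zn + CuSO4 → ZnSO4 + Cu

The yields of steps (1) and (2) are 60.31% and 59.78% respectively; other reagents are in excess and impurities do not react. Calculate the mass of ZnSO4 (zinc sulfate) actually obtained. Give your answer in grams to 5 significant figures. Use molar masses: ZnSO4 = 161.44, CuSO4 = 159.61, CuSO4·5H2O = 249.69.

Pure CuSO4·5H2O = 91.400 × 0.6827 = 62.3988 g.
n(CuSO4·5H2O) = 62.3988 / 249.69 = 0.249905 mol.
Step 1 (CuSO4·5H2O:CuSO4 = 1:1): theoretical n(CuSO4) = 0.249905 mol; at 60.31% yield, n(CuSO4) = 0.150718 mol.
Step 2 (CuSO4:ZnSO4 = 1:1): theoretical n(ZnSO4) = 0.150718 mol, so theoretical mass = 0.150718 × 161.44 = 24.3319 g.
At 59.78% yield, actual mass of ZnSO4 = 24.3319 × 0.5978 = 14.5456 g.

14.546 g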